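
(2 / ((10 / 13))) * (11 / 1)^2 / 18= 1573 / 90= 17.48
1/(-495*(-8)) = 0.00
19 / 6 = 3.17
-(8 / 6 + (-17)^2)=-871 / 3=-290.33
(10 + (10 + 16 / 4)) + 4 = 28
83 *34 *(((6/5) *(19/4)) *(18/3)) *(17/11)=8203554/55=149155.53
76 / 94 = 38 / 47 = 0.81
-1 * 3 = -3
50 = 50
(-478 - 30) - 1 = -509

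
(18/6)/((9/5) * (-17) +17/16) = -240/2363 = -0.10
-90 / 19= -4.74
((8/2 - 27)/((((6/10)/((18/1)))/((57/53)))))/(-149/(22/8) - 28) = 9.03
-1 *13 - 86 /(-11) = -57 /11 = -5.18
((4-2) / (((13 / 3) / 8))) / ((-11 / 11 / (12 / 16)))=-36 / 13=-2.77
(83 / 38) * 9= 747 / 38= 19.66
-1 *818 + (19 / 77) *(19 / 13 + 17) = -814258 / 1001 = -813.44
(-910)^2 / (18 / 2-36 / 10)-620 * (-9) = 4291160 / 27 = 158931.85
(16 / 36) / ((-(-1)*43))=4 / 387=0.01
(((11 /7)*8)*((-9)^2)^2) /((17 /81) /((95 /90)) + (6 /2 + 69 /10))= 987299280 /120883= 8167.40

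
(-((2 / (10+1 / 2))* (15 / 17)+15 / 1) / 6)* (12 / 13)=-3610 / 1547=-2.33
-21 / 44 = -0.48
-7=-7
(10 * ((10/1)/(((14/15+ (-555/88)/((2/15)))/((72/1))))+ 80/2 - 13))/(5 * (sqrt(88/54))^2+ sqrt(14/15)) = 208538104500/14603509889 - 1706220855 * sqrt(210)/14603509889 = 12.59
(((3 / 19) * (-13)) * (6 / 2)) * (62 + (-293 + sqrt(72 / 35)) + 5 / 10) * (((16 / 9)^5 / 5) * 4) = 12568231936 / 623295 -109051904 * sqrt(70) / 7271775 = 20038.71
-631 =-631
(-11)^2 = 121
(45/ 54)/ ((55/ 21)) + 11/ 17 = 0.97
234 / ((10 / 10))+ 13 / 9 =2119 / 9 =235.44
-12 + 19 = 7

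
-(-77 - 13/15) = 1168/15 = 77.87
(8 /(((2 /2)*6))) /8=1 /6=0.17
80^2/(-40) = -160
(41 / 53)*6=246 / 53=4.64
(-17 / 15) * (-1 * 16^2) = 4352 / 15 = 290.13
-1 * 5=-5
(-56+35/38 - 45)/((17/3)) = -11409/646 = -17.66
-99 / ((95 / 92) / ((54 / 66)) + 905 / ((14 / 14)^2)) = -81972 / 750385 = -0.11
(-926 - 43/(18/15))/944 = -5771/5664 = -1.02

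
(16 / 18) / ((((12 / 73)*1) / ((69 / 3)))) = 3358 / 27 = 124.37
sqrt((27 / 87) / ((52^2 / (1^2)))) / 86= 3 * sqrt(29) / 129688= 0.00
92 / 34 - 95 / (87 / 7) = -7303 / 1479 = -4.94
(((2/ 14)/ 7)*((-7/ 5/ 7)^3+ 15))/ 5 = 0.06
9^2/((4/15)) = 1215/4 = 303.75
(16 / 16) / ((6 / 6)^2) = 1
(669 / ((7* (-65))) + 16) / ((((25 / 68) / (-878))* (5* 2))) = -197351572 / 56875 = -3469.92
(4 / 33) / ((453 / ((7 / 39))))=28 / 583011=0.00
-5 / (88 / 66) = -15 / 4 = -3.75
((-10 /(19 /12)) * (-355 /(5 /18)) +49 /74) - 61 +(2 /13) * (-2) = 146423841 /18278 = 8010.93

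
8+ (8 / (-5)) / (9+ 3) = 118 / 15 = 7.87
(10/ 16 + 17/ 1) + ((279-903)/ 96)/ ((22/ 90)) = -8.97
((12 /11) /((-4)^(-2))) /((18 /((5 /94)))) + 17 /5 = 26767 /7755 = 3.45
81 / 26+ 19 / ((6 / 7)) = 986 / 39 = 25.28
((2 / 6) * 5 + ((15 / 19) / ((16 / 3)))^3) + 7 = 730729439 / 84283392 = 8.67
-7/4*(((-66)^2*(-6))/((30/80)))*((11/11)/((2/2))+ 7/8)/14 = 16335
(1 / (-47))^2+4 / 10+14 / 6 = 90584 / 33135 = 2.73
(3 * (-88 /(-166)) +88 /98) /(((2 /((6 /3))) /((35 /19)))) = 50600 /11039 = 4.58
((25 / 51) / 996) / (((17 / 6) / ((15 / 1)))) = 125 / 47974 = 0.00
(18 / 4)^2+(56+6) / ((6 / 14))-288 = -1477 / 12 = -123.08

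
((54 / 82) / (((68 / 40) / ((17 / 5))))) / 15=18 / 205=0.09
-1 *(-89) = 89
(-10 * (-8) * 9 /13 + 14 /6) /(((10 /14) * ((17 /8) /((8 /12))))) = 252112 /9945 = 25.35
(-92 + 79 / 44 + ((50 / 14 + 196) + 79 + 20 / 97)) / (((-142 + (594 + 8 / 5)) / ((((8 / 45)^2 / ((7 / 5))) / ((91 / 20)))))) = 450704720 / 218509322031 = 0.00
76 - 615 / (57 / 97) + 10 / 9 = -165779 / 171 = -969.47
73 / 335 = 0.22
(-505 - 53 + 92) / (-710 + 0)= 233 / 355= 0.66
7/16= 0.44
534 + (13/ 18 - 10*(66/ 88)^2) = 38095/ 72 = 529.10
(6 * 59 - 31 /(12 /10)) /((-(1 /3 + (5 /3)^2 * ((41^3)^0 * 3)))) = -1969 /52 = -37.87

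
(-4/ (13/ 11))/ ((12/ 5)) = -55/ 39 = -1.41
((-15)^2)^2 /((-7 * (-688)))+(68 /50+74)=10338969 /120400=85.87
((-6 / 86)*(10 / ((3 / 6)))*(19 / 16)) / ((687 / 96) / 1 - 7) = -10.60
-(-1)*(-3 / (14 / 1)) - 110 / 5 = -311 / 14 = -22.21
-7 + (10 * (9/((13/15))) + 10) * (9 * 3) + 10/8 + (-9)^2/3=160945/52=3095.10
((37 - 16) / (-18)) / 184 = -7 / 1104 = -0.01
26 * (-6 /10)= -78 /5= -15.60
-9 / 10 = -0.90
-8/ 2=-4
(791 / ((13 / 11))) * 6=52206 / 13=4015.85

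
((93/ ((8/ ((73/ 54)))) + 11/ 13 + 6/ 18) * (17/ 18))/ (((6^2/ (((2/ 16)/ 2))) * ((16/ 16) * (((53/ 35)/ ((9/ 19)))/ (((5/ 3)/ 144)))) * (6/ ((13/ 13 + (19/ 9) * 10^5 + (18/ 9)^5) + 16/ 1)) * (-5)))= -35762622266665/ 50660013441024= -0.71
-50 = -50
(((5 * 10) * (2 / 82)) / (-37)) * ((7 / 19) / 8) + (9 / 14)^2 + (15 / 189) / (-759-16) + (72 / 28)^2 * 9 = 118057797289 / 1970196165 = 59.92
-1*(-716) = 716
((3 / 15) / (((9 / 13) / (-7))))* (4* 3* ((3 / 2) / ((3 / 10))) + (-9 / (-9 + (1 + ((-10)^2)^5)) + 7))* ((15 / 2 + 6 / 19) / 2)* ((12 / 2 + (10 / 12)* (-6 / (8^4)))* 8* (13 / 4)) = -128536453941444227679 / 1556479998754816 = -82581.50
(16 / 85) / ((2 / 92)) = 736 / 85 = 8.66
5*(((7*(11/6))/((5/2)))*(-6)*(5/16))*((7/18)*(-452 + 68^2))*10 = -14054425/18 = -780801.39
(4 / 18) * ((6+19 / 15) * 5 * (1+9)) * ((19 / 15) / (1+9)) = 4142 / 405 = 10.23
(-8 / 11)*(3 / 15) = -8 / 55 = -0.15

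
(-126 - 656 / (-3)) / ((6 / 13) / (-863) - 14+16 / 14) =-10916087 / 1514628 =-7.21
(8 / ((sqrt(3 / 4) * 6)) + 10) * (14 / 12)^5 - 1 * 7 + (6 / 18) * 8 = 16807 * sqrt(3) / 8748 + 67187 / 3888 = 20.61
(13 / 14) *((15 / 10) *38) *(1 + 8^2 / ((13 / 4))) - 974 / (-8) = 34075 / 28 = 1216.96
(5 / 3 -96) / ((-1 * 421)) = 0.22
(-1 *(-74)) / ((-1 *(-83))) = 74 / 83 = 0.89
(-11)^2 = 121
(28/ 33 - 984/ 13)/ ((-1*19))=32108/ 8151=3.94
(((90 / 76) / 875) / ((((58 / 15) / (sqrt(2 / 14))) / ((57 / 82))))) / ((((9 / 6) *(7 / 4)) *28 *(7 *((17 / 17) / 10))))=27 *sqrt(7) / 39967046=0.00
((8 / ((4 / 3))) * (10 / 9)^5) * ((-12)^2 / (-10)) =-320000 / 2187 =-146.32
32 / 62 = 16 / 31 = 0.52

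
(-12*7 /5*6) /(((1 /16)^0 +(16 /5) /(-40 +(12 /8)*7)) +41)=-14868 /6179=-2.41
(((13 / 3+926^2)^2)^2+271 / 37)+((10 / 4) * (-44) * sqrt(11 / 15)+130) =1620255168015438341889583918 / 2997 - 22 * sqrt(165) / 3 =540625681686832946910010.50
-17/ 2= -8.50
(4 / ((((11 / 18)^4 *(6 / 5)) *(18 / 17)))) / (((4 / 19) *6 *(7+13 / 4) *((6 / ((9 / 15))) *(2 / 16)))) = 837216 / 600281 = 1.39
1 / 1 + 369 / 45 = 46 / 5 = 9.20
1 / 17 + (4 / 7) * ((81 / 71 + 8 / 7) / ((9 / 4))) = 340031 / 532287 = 0.64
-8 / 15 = -0.53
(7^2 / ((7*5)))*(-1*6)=-8.40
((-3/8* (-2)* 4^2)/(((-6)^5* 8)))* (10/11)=-5/28512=-0.00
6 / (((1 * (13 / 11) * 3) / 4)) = 88 / 13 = 6.77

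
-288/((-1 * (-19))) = -288/19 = -15.16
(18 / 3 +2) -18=-10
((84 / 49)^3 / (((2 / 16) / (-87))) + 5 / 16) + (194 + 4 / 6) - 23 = -54897559 / 16464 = -3334.40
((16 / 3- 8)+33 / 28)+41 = 3319 / 84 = 39.51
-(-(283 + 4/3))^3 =22987054.70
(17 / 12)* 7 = 9.92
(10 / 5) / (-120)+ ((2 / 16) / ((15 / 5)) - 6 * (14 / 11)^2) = -46919 / 4840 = -9.69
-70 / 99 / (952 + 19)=-70 / 96129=-0.00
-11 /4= -2.75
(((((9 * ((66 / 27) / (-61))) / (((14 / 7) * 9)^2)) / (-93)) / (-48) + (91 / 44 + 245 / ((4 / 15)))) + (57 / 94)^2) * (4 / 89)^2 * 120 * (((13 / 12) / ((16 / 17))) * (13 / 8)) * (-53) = -751772109993434646415 / 33962327151907968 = -22135.47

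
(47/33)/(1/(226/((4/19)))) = 100909/66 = 1528.92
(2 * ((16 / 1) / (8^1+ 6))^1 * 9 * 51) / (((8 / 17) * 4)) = 7803 / 14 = 557.36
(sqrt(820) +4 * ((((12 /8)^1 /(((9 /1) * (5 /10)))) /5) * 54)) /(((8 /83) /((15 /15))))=747 /5 +83 * sqrt(205) /4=446.49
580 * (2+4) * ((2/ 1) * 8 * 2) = 111360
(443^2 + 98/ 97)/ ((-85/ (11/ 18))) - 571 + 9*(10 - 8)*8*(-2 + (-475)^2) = 535722668561/ 16490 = 32487730.05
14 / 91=2 / 13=0.15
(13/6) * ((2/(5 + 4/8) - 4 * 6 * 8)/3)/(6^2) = -6851/1782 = -3.84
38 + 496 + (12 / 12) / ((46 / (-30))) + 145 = 15602 / 23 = 678.35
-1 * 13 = -13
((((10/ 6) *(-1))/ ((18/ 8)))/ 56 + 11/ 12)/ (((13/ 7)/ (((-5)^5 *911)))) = -1944415625/ 1404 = -1384911.41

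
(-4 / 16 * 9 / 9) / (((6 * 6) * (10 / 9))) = -1 / 160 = -0.01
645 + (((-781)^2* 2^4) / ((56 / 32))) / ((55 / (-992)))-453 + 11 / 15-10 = -10561400077 / 105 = -100584762.64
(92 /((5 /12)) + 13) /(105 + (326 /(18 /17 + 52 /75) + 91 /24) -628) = -31338552 /44655685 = -0.70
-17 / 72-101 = -7289 / 72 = -101.24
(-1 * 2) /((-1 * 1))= 2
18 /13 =1.38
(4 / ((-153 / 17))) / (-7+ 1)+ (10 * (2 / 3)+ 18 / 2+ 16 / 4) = 533 / 27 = 19.74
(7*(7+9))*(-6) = -672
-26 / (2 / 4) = -52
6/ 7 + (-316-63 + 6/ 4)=-5273/ 14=-376.64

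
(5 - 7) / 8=-1 / 4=-0.25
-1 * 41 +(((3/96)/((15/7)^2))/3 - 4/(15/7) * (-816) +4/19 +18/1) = 615769411/410400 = 1500.41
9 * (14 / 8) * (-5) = -315 / 4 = -78.75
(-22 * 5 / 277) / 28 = -55 / 3878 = -0.01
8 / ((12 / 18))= 12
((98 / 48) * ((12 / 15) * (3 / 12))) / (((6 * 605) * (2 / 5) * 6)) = 49 / 1045440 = 0.00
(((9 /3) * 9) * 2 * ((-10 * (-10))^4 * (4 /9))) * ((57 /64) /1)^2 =3807421875 /2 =1903710937.50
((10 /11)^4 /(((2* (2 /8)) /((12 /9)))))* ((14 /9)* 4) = 4480000 /395307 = 11.33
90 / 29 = 3.10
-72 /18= -4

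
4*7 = 28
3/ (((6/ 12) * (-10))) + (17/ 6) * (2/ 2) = 67/ 30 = 2.23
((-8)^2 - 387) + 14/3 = -955/3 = -318.33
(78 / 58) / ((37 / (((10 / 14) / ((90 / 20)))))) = 130 / 22533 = 0.01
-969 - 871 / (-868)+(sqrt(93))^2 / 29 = -964.79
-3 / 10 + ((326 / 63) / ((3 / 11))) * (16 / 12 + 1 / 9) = 461077 / 17010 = 27.11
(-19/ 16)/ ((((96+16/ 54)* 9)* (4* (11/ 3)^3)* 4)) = -1539/ 885913600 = -0.00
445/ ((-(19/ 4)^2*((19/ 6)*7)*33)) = -14240/ 528143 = -0.03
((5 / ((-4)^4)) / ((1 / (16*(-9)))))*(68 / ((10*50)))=-153 / 400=-0.38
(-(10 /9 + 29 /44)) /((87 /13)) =-9113 /34452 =-0.26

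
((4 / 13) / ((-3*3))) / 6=-2 / 351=-0.01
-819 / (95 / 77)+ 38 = -625.82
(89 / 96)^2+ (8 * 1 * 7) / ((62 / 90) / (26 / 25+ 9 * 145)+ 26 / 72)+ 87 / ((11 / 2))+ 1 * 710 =37987892288441 / 43093214208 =881.53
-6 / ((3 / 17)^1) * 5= -170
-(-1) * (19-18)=1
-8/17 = -0.47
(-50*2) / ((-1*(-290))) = -10 / 29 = -0.34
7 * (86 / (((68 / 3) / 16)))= 7224 / 17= 424.94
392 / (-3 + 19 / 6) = 2352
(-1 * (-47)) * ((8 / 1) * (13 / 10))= 2444 / 5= 488.80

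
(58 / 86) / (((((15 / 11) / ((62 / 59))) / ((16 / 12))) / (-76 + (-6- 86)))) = -4430272 / 38055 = -116.42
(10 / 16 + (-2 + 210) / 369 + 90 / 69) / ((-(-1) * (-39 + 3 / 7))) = -0.06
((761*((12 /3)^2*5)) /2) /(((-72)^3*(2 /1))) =-3805 /93312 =-0.04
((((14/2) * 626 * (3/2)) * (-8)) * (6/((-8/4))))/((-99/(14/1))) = -245392/11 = -22308.36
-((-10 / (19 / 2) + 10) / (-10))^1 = 17 / 19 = 0.89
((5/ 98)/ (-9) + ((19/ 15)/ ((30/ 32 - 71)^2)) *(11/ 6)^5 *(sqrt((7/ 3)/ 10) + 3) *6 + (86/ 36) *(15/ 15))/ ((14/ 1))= 0.18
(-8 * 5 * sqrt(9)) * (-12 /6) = 240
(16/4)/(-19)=-4/19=-0.21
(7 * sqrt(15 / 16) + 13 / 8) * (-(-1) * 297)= 3861 / 8 + 2079 * sqrt(15) / 4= 2495.61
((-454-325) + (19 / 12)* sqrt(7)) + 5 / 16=-12459 / 16 + 19* sqrt(7) / 12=-774.50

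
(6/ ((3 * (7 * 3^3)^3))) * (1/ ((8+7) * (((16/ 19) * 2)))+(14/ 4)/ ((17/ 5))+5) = 49523/ 27545177520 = 0.00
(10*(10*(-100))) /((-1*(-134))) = -74.63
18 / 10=9 / 5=1.80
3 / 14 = 0.21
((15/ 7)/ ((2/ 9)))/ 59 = 135/ 826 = 0.16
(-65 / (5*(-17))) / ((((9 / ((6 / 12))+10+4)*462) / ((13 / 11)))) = 0.00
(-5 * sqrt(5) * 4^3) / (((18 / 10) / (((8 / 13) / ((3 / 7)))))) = -89600 * sqrt(5) / 351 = -570.80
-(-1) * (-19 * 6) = -114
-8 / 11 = -0.73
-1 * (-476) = 476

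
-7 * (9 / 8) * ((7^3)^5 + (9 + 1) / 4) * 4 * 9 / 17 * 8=-10767469504556394 / 17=-633380559091552.59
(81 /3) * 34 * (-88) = -80784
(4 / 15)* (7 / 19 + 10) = 788 / 285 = 2.76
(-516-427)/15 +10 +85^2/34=4789/30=159.63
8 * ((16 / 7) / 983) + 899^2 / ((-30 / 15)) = -5561230825 / 13762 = -404100.48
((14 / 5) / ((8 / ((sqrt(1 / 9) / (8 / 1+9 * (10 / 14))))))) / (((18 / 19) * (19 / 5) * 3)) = 49 / 65448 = 0.00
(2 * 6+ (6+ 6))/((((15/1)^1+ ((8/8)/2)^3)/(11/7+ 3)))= 6144/847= 7.25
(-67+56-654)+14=-651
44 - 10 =34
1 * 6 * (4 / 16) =3 / 2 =1.50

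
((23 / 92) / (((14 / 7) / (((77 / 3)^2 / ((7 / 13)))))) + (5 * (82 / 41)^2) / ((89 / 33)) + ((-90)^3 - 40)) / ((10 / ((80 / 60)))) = -4670660821 / 48060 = -97183.95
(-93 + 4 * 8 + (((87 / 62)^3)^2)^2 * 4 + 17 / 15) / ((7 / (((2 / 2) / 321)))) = 0.08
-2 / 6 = -1 / 3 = -0.33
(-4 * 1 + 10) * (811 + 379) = 7140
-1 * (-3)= 3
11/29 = 0.38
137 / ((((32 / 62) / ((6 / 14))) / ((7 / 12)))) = 4247 / 64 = 66.36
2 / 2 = 1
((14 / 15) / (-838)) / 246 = -7 / 1546110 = -0.00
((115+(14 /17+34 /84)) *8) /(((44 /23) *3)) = 1908701 /11781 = 162.02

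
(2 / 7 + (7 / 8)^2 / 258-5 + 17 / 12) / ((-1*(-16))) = -380809 / 1849344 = -0.21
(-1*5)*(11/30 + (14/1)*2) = -851/6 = -141.83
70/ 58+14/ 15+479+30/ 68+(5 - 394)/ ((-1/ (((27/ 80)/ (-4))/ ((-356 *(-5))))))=405687135503/ 842438400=481.56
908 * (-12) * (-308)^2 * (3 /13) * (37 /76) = -28683458496 /247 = -116127362.33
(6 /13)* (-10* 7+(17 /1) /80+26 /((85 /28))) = -249789 /8840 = -28.26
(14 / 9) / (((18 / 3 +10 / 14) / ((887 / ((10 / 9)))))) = 43463 / 235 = 184.95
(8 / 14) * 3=12 / 7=1.71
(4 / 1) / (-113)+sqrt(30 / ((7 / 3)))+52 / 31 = 5752 / 3503+3*sqrt(70) / 7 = 5.23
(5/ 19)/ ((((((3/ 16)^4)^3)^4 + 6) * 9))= 31385508676933403819178947116038332080511777222320172564480/ 6440306380506734463695519948211065756561078452165298596866027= 0.00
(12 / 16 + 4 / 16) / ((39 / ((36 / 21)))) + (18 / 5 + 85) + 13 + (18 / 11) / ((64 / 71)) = 16570041 / 160160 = 103.46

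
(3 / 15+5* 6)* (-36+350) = 47414 / 5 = 9482.80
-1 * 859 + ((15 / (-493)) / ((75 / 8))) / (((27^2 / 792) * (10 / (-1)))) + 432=-426284423 / 998325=-427.00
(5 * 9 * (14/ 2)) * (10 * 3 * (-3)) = -28350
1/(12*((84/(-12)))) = -1/84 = -0.01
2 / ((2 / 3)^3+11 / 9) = 54 / 41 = 1.32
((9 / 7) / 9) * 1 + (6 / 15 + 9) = 334 / 35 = 9.54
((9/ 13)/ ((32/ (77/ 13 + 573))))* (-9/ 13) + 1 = -7.67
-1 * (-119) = 119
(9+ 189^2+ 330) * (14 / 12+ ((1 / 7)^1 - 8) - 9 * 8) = -19863050 / 7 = -2837578.57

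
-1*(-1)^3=1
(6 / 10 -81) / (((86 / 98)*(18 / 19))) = -62377 / 645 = -96.71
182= 182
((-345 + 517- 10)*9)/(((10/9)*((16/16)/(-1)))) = -1312.20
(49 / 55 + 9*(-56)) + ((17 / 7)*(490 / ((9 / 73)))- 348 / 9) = 4509671 / 495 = 9110.45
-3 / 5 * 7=-21 / 5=-4.20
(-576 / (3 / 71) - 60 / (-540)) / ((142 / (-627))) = 25641583 / 426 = 60191.51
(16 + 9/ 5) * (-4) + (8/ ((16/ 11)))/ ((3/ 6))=-301/ 5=-60.20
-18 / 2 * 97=-873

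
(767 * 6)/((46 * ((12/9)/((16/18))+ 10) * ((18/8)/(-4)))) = -24544/1587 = -15.47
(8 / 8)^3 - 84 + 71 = -12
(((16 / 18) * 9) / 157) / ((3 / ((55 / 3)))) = 0.31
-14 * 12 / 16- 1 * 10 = -41 / 2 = -20.50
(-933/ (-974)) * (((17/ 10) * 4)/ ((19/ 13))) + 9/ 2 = 828771/ 92530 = 8.96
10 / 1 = 10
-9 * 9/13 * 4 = -324/13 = -24.92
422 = 422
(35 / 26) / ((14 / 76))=95 / 13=7.31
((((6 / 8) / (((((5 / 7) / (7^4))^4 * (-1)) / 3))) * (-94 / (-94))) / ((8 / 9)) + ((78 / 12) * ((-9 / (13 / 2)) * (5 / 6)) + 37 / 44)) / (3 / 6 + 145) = -2221021845397.49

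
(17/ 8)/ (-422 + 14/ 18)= -9/ 1784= -0.01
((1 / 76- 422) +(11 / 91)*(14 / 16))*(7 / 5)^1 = -5835459 / 9880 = -590.63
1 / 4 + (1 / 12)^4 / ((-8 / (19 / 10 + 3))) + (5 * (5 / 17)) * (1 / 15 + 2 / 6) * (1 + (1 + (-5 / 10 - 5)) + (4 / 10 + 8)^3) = 48906183611 / 141004800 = 346.84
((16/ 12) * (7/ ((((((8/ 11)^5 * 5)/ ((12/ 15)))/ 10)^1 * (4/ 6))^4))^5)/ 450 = 299102502135815485073372284125517760006864633977862257844324131475448092431046952823531083572214544353740015940005541/ 2208558830972980411979121875928648144784354871094523697652007751615774720000000000000000000000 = 135428813550801317015798.00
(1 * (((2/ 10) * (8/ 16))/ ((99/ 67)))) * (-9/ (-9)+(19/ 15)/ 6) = 7303/ 89100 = 0.08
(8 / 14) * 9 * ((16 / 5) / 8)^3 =288 / 875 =0.33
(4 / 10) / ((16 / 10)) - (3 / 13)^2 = 133 / 676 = 0.20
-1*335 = -335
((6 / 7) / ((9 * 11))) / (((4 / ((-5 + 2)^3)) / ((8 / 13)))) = -36 / 1001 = -0.04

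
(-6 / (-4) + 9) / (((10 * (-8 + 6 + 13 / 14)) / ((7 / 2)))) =-343 / 100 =-3.43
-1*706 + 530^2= 280194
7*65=455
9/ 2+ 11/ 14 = 37/ 7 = 5.29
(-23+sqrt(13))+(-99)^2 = 9781.61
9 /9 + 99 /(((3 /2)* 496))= 1.13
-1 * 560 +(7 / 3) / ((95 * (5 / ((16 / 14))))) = -559.99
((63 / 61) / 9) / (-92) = -7 / 5612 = -0.00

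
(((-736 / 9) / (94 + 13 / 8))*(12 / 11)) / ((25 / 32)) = -753664 / 631125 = -1.19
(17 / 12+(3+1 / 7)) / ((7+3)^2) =383 / 8400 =0.05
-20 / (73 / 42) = -840 / 73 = -11.51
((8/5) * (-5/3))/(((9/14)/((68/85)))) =-448/135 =-3.32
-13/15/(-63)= 13/945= 0.01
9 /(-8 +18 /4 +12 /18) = -54 /17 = -3.18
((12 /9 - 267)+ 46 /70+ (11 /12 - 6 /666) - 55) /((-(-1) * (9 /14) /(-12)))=9917686 /1665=5956.57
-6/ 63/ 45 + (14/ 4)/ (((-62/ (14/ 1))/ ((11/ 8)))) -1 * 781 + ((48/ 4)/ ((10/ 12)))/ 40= -1832059639/ 2343600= -781.73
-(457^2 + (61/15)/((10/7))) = -31327777/150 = -208851.85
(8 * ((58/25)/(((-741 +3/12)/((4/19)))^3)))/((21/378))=-34209792/4460625532751825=-0.00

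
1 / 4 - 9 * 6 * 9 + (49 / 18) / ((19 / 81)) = -36035 / 76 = -474.14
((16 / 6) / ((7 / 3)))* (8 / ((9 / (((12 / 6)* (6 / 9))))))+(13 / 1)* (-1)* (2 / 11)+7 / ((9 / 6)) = 3.66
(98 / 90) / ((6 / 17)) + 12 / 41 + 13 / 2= 54674 / 5535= 9.88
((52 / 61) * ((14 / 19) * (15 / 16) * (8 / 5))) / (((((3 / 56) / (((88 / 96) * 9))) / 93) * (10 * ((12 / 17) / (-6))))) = -66468402 / 5795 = -11469.96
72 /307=0.23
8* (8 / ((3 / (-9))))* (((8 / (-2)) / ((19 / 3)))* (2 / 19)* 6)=27648 / 361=76.59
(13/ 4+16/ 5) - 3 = 69/ 20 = 3.45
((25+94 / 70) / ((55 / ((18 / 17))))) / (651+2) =16596 / 21369425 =0.00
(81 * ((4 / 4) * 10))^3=531441000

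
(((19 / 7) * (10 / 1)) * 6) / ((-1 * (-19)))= 60 / 7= 8.57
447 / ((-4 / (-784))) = 87612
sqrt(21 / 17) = sqrt(357) / 17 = 1.11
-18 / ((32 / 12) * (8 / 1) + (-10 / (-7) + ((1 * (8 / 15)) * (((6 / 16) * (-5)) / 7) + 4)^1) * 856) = -189 / 47732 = -0.00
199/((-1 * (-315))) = 199/315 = 0.63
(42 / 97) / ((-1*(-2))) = 21 / 97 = 0.22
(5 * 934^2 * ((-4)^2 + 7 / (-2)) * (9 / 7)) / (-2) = -245350125 / 7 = -35050017.86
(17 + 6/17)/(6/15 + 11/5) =1475/221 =6.67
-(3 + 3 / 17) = -54 / 17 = -3.18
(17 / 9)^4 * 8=668168 / 6561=101.84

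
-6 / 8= -3 / 4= -0.75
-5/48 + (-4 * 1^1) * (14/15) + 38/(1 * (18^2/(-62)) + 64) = -232557/72880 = -3.19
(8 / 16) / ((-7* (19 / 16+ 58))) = -8 / 6629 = -0.00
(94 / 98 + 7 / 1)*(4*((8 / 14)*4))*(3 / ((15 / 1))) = 4992 / 343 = 14.55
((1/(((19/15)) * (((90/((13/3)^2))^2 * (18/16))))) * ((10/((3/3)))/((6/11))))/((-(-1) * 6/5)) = 1570855/3365793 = 0.47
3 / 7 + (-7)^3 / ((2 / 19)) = -45613 / 14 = -3258.07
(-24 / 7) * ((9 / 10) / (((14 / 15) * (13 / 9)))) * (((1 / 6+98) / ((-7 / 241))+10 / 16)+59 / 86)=5930598951 / 766948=7732.73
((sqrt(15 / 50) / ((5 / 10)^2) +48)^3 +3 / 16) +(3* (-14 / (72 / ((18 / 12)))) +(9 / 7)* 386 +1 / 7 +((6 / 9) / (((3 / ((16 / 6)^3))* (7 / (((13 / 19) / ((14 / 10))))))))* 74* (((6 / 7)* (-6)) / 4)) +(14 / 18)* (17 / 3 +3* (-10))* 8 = 69168* sqrt(30) / 25 +523651833493 / 4692240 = 126753.49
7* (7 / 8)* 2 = 49 / 4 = 12.25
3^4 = 81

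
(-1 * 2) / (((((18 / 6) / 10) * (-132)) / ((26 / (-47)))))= -0.03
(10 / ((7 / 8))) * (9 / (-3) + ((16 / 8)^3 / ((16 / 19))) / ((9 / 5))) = 1640 / 63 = 26.03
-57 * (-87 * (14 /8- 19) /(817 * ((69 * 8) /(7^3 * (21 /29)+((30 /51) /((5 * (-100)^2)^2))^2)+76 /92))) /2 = -53890065191812500000012012003 /3138072253500000000000189544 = -17.17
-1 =-1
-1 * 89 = -89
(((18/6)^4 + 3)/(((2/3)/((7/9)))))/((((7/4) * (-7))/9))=-72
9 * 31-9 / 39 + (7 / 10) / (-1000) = 36239909 / 130000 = 278.77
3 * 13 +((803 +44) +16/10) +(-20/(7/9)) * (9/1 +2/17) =388622/595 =653.15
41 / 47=0.87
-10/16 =-5/8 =-0.62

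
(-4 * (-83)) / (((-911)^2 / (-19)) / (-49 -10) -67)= 186086 / 377407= 0.49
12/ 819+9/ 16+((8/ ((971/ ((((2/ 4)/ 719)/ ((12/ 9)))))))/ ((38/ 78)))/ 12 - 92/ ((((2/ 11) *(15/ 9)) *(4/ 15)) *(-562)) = 42379621556663/ 16281359688048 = 2.60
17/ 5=3.40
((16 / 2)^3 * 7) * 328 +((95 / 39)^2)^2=2719651645057 / 2313441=1175587.21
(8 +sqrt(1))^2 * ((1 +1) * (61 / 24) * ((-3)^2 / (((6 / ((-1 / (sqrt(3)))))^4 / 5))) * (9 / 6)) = 2.38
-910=-910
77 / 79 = 0.97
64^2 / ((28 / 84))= 12288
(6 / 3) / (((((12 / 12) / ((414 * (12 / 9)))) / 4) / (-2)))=-8832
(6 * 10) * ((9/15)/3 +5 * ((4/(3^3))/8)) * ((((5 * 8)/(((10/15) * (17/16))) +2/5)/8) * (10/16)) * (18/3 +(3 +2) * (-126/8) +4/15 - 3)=-864780847/146880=-5887.67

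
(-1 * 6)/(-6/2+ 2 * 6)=-2/3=-0.67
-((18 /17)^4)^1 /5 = -104976 /417605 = -0.25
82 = 82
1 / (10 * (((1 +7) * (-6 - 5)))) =-1 / 880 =-0.00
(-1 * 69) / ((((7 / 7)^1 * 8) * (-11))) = 69 / 88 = 0.78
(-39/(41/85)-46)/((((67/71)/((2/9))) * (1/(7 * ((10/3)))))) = -51697940/74169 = -697.03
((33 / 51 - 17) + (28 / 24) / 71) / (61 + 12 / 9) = -0.26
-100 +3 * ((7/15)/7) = -499/5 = -99.80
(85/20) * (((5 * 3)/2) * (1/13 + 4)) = 13515/104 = 129.95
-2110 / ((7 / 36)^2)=-2734560 / 49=-55807.35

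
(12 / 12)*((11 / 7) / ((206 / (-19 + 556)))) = 5907 / 1442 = 4.10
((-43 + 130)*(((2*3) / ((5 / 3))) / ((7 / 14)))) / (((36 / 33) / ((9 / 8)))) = 25839 / 40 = 645.98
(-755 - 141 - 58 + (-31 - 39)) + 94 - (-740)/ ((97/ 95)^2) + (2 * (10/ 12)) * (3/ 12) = -24815395/ 112908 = -219.78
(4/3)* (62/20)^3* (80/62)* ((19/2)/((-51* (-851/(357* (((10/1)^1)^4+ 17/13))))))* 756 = 8375402861784/276575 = 30282573.85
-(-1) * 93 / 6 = 31 / 2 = 15.50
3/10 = 0.30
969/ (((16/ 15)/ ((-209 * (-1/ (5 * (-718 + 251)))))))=-607563/ 7472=-81.31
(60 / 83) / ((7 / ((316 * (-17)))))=-322320 / 581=-554.77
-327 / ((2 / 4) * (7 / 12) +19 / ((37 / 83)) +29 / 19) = -5517144 / 749785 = -7.36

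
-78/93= -26/31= -0.84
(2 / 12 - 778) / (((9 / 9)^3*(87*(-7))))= 4667 / 3654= 1.28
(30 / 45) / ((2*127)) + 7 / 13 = 0.54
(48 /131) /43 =48 /5633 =0.01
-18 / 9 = -2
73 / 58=1.26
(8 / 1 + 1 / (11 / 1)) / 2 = 89 / 22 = 4.05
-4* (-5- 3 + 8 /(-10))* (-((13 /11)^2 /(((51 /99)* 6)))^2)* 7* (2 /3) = -1599416 /47685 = -33.54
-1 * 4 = -4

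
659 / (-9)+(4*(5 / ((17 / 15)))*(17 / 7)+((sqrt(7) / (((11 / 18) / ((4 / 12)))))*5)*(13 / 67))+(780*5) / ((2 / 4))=390*sqrt(7) / 737+489487 / 63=7771.03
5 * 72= 360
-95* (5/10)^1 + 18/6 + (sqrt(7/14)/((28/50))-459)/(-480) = -6967/160-5* sqrt(2)/2688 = -43.55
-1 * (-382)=382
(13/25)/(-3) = -13/75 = -0.17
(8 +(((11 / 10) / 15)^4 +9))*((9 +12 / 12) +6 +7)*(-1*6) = -2346.00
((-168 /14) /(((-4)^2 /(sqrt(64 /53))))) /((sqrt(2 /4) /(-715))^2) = -6134700 * sqrt(53) /53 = -842665.85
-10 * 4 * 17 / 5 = -136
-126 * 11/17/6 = -231/17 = -13.59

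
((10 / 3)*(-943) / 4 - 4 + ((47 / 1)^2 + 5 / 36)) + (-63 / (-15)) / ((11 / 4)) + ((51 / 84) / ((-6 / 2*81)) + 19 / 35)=265953137 / 187110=1421.37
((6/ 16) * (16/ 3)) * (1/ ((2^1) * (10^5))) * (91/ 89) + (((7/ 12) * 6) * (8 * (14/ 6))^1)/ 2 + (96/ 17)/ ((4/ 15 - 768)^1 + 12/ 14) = 596831570251301/ 18274467900000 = 32.66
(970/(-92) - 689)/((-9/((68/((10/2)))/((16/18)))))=547043/460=1189.22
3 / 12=1 / 4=0.25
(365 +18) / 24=383 / 24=15.96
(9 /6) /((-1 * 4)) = -3 /8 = -0.38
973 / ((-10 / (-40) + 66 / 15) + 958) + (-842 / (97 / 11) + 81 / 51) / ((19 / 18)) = -53048987330 / 603215743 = -87.94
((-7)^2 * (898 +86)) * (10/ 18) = 80360/ 3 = 26786.67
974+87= 1061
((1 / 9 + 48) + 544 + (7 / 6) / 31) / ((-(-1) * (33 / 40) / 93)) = 6608380 / 99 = 66751.31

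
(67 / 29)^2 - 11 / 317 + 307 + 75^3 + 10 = 112556534386 / 266597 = 422197.30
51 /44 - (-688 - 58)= 32875 /44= 747.16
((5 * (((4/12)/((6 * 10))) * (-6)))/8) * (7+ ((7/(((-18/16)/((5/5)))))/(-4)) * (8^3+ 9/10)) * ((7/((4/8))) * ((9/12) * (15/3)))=-126763/144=-880.30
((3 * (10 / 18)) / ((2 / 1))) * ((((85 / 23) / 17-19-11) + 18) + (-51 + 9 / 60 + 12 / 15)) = -9481 / 184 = -51.53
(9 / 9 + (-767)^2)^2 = 346085124100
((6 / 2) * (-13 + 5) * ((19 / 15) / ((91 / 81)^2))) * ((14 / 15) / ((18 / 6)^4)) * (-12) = 98496 / 29575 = 3.33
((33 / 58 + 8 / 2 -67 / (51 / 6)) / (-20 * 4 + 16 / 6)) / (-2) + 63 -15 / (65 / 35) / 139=62.92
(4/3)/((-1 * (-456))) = 0.00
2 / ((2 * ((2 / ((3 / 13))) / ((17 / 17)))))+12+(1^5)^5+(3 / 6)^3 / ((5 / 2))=3423 / 260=13.17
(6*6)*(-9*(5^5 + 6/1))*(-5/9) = 563580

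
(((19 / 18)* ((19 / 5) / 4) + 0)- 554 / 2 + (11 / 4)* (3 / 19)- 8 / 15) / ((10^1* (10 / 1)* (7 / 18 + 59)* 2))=-1888499 / 81244000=-0.02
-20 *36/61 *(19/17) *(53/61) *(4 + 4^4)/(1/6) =-1131062400/63257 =-17880.43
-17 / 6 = -2.83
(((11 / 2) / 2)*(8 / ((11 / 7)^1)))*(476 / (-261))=-6664 / 261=-25.53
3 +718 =721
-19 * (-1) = 19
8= 8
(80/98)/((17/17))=0.82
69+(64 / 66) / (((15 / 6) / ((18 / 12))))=3827 / 55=69.58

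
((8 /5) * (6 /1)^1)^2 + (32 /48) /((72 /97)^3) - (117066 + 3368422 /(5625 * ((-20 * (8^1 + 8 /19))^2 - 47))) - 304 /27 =-418478454396146201911 /3577243707360000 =-116983.49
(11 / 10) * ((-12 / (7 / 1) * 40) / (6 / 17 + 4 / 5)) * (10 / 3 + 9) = -276760 / 343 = -806.88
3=3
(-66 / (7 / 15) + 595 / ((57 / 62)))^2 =255797.64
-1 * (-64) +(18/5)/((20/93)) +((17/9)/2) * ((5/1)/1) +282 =82679/225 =367.46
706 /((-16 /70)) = -12355 /4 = -3088.75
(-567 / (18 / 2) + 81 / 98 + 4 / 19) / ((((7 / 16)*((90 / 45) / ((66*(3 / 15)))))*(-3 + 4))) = -6091800 / 6517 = -934.76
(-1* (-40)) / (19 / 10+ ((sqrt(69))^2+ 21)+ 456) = 400 / 5479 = 0.07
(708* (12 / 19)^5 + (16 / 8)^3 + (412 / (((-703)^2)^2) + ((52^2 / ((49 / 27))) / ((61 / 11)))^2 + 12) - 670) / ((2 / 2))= 2968962800012595432920390 / 41459754975296556619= 71610.72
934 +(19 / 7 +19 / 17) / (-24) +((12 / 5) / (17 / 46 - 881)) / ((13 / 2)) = 13933652639 / 14920815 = 933.84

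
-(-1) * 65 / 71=65 / 71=0.92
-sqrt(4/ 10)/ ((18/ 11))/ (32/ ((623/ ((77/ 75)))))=-445*sqrt(10)/ 192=-7.33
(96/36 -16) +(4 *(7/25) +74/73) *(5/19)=-265718/20805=-12.77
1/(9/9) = 1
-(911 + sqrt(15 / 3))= -911 - sqrt(5)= -913.24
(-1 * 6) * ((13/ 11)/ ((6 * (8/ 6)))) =-39/ 44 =-0.89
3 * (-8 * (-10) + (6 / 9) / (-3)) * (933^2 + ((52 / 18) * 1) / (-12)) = 208336976.38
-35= -35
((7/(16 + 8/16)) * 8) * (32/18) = 6.03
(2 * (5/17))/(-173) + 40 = 117630/2941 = 40.00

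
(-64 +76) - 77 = -65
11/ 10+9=101/ 10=10.10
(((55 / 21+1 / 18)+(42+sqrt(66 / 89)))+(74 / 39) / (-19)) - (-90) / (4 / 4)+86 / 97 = sqrt(5874) / 89+408935287 / 3018834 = 136.32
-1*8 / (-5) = 1.60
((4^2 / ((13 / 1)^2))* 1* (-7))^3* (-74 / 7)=14852096 / 4826809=3.08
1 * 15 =15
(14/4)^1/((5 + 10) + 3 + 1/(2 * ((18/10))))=9/47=0.19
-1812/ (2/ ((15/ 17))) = -13590/ 17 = -799.41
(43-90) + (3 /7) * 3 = -320 /7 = -45.71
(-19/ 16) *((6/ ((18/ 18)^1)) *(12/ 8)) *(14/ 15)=-399/ 40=-9.98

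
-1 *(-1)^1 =1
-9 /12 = -3 /4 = -0.75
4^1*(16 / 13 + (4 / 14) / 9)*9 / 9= 4136 / 819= 5.05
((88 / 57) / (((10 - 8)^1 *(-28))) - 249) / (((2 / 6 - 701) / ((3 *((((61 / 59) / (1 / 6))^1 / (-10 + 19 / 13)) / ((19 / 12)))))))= -2836586376 / 5797779491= -0.49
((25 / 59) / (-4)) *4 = -25 / 59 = -0.42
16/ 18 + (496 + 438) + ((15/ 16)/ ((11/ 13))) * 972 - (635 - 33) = 1409.82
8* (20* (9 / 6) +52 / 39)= 752 / 3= 250.67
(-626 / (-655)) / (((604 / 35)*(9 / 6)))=2191 / 59343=0.04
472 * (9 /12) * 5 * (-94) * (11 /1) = -1830180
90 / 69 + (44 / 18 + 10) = 13.75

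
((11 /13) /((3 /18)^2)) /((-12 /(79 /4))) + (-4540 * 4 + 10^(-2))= -11836581 /650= -18210.12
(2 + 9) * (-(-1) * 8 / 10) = 44 / 5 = 8.80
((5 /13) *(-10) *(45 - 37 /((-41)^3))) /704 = -0.25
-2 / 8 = -1 / 4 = -0.25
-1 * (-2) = 2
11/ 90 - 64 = -5749/ 90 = -63.88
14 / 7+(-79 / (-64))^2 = 14433 / 4096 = 3.52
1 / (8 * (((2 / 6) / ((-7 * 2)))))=-21 / 4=-5.25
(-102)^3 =-1061208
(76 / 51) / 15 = 76 / 765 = 0.10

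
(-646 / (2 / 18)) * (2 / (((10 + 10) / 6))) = -17442 / 5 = -3488.40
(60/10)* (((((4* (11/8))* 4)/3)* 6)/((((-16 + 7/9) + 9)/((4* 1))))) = -1188/7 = -169.71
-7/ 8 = -0.88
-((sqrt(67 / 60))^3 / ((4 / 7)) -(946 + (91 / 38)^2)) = 1374305 / 1444 -469* sqrt(1005) / 7200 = 949.67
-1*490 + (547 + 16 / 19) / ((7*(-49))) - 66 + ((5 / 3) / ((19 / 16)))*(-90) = -636723 / 931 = -683.91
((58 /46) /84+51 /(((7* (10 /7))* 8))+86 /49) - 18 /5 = -322517 /270480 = -1.19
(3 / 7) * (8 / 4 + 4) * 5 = 90 / 7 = 12.86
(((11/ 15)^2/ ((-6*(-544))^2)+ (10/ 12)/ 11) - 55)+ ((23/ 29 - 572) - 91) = -548367972671801/ 764669030400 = -717.13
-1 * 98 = -98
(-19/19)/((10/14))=-7/5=-1.40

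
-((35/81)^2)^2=-1500625/43046721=-0.03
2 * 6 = 12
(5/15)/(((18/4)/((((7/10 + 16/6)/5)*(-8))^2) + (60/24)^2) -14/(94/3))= 15342304/274241109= 0.06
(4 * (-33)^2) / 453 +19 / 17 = 10.73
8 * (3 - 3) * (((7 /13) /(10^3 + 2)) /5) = 0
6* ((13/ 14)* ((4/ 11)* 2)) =312/ 77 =4.05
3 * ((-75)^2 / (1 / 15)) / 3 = 84375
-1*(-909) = 909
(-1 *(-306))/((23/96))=29376/23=1277.22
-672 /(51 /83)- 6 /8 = -1094.40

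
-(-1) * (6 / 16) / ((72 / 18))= 3 / 32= 0.09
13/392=0.03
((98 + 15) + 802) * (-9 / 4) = -8235 / 4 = -2058.75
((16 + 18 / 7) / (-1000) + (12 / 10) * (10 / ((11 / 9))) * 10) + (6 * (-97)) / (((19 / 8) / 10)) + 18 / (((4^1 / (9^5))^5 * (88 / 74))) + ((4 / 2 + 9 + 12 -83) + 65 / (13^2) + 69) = 10611684565935143466251.34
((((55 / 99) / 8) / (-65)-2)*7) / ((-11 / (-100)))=-327775 / 2574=-127.34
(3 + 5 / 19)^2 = 3844 / 361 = 10.65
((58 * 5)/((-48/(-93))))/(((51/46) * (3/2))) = 103385/306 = 337.86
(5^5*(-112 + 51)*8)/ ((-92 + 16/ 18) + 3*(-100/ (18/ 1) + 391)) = -13725000/ 9587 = -1431.63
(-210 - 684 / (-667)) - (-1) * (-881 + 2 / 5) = -3633731 / 3335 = -1089.57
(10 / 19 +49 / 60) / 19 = 1531 / 21660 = 0.07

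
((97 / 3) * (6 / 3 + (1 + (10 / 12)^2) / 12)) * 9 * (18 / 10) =1121.56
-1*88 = -88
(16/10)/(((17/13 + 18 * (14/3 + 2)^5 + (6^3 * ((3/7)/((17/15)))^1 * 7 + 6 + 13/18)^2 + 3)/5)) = 9738144/695898081373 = 0.00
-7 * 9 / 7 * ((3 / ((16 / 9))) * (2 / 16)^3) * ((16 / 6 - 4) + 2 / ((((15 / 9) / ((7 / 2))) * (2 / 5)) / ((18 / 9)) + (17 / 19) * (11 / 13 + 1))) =207603 / 37117952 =0.01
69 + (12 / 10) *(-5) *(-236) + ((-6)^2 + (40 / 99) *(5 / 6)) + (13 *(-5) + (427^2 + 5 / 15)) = 54584344 / 297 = 183785.67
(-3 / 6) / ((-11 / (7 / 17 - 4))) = -61 / 374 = -0.16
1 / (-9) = -1 / 9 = -0.11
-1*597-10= -607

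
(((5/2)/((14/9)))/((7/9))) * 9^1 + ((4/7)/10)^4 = 111628189/6002500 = 18.60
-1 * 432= -432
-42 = -42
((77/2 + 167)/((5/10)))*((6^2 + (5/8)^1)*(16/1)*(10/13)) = 2408460/13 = 185266.15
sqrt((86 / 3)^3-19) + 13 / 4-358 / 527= 5419 / 2108 + sqrt(1906629) / 9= 155.99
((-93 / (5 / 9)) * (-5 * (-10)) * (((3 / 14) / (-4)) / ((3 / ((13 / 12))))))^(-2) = 0.00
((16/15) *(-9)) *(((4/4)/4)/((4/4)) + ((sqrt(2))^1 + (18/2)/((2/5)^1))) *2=-2184/5 - 96 *sqrt(2)/5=-463.95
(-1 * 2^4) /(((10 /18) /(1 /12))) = -12 /5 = -2.40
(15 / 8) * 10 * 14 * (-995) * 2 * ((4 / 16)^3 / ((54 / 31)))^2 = -167334125 / 3981312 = -42.03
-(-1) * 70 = 70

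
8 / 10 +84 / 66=114 / 55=2.07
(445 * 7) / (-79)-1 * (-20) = -1535 / 79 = -19.43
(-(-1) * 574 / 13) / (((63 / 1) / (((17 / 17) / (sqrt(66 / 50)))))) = 410 * sqrt(33) / 3861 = 0.61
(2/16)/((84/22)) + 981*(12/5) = 3955447/1680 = 2354.43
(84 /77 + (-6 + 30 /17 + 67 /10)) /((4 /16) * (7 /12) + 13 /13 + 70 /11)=2616 /5525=0.47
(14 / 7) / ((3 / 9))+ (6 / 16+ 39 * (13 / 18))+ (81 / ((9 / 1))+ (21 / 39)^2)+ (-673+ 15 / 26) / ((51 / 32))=-26069435 / 68952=-378.08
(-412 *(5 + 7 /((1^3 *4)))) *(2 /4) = -2781 /2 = -1390.50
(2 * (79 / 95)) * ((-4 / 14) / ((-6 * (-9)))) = -158 / 17955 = -0.01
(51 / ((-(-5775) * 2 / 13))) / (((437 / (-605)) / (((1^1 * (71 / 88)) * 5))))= -15691 / 48944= -0.32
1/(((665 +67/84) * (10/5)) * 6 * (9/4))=28/503343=0.00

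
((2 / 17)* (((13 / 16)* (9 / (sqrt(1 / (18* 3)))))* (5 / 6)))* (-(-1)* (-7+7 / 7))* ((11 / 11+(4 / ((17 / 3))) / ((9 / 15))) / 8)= -64935* sqrt(6) / 18496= -8.60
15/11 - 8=-73/11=-6.64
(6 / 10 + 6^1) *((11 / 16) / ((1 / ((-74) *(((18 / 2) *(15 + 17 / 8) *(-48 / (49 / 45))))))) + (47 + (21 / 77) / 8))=4471922643 / 1960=2281593.19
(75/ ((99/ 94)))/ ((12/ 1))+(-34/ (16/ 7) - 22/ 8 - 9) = -16387/ 792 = -20.69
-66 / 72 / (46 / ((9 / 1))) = -33 / 184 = -0.18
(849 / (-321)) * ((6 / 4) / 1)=-849 / 214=-3.97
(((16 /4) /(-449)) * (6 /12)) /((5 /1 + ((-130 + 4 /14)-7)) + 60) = 7 /112699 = 0.00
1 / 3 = 0.33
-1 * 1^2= -1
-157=-157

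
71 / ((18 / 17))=1207 / 18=67.06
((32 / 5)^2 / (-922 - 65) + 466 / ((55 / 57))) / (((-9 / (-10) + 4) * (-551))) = -262144412 / 1465640715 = -0.18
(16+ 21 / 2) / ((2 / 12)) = 159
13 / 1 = 13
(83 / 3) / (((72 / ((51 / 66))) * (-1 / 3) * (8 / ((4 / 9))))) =-1411 / 28512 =-0.05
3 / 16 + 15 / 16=9 / 8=1.12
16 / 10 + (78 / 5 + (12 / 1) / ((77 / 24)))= 8062 / 385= 20.94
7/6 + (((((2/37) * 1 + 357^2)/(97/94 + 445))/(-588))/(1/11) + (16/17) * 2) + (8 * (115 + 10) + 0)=1289264517871/1292232067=997.70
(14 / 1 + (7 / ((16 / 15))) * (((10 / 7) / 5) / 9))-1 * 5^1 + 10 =461 / 24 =19.21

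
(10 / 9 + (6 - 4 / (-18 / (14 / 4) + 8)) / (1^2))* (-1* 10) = -514 / 9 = -57.11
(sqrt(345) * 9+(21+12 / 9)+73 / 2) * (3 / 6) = 353 / 12+9 * sqrt(345) / 2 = 113.00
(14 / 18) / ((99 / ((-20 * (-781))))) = 122.72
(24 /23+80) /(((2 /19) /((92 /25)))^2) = 61907168 /625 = 99051.47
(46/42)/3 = 23/63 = 0.37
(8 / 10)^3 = 64 / 125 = 0.51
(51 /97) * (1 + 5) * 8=2448 /97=25.24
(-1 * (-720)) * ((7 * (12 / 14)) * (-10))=-43200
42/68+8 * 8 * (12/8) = 3285/34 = 96.62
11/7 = 1.57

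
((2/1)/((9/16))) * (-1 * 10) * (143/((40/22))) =-25168/9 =-2796.44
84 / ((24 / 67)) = 469 / 2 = 234.50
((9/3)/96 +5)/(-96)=-161/3072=-0.05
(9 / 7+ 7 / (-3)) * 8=-176 / 21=-8.38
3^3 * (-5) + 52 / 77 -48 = -14039 / 77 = -182.32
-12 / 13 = -0.92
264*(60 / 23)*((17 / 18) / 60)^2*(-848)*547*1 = -737299112 / 9315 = -79151.81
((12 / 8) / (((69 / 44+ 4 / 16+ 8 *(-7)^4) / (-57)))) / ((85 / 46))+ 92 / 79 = 549670261 / 472977740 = 1.16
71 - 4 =67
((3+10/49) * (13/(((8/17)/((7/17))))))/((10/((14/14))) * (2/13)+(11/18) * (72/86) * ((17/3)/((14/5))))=3422757/241720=14.16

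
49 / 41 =1.20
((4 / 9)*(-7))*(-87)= 812 / 3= 270.67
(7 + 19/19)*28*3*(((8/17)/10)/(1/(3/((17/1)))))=8064/1445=5.58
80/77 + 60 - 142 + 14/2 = -5695/77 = -73.96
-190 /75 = -2.53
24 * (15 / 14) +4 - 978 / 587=115250 / 4109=28.05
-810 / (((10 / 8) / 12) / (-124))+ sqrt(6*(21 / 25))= 3*sqrt(14) / 5+ 964224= 964226.24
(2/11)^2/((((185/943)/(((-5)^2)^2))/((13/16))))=1532375/17908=85.57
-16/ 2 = -8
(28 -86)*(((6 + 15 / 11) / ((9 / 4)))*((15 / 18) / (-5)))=348 / 11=31.64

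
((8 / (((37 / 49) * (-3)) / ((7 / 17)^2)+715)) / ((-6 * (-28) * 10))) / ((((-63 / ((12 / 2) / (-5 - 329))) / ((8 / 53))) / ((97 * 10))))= 9506 / 33549104781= 0.00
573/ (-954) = -191/ 318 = -0.60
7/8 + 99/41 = 1079/328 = 3.29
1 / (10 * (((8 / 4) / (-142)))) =-71 / 10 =-7.10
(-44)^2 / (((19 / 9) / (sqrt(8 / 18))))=11616 / 19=611.37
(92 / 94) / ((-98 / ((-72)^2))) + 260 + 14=222.23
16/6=8/3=2.67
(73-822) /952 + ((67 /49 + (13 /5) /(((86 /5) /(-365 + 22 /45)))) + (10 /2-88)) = -1773297553 /12894840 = -137.52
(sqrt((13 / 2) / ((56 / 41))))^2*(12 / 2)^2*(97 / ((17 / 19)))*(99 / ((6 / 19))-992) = -12601955.83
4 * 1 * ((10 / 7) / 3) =1.90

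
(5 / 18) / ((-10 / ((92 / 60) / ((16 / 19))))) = -437 / 8640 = -0.05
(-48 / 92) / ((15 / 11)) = -44 / 115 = -0.38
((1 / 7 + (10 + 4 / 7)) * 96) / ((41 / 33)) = 237600 / 287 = 827.87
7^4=2401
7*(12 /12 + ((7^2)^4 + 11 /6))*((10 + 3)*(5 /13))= 1210608805 /6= 201768134.17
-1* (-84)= 84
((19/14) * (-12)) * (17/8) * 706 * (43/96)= -10943.79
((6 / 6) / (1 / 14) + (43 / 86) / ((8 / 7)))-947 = -14921 / 16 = -932.56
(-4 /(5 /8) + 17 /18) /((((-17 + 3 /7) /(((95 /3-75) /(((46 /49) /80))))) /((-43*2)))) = 1882857340 /18009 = 104550.91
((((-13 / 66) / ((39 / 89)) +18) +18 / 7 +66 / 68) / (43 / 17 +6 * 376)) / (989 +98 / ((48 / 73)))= 0.00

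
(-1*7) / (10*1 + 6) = -7 / 16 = -0.44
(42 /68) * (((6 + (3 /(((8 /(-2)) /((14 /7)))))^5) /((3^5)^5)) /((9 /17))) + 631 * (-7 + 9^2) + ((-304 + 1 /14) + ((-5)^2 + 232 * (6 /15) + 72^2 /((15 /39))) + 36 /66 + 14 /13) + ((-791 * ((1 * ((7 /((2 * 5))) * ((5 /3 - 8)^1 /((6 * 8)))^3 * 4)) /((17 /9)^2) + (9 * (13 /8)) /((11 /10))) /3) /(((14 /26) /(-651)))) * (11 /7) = 16864693872749258333204217977 /2509939451260477716480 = 6719163.63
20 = 20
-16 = -16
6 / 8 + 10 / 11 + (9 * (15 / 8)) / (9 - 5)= 2069 / 352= 5.88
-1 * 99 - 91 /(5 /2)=-677 /5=-135.40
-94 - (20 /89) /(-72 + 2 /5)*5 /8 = -5989931 /63724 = -94.00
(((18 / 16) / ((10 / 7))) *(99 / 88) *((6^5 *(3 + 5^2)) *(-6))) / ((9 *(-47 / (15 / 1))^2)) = -28934010 / 2209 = -13098.24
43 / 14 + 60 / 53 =3119 / 742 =4.20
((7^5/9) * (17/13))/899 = 285719/105183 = 2.72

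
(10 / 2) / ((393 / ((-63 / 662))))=-105 / 86722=-0.00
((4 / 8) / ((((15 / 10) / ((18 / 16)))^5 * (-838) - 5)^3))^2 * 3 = 617673396283947 / 1610685453205690369429331264933924356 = 0.00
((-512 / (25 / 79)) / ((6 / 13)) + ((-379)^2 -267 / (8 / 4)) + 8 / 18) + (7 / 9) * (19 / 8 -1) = 252006337 / 1800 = 140003.52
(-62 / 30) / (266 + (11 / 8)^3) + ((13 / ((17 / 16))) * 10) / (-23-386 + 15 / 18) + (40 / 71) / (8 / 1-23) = -2103782227256 / 6097652237835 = -0.35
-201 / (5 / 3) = -603 / 5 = -120.60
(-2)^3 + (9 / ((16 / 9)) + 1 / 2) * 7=495 / 16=30.94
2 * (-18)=-36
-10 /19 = -0.53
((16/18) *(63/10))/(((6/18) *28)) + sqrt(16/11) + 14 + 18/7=18.38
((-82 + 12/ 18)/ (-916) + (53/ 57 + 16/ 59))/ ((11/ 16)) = 5297664/ 2823799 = 1.88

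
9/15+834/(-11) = -4137/55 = -75.22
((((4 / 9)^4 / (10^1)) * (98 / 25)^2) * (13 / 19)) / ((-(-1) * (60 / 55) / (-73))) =-3208196992 / 1168678125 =-2.75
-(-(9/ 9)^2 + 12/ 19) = 7/ 19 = 0.37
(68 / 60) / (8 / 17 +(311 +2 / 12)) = 0.00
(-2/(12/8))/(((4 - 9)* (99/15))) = 0.04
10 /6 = 5 /3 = 1.67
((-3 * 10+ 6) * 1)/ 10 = -12/ 5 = -2.40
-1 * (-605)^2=-366025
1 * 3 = 3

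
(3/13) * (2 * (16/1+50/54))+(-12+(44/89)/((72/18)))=-42323/10413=-4.06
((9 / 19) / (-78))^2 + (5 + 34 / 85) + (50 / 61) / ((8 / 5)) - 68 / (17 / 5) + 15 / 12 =-955520213 / 74430980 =-12.84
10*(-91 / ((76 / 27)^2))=-331695 / 2888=-114.85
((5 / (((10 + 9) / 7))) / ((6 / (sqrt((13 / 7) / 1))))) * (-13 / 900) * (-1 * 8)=13 * sqrt(91) / 2565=0.05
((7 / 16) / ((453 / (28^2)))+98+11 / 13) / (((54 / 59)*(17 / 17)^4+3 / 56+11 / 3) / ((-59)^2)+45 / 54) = 6746203954336 / 56532450741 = 119.33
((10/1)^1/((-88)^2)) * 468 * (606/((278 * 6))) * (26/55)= 153621/1480072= 0.10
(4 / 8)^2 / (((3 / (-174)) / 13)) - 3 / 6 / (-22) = -8293 / 44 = -188.48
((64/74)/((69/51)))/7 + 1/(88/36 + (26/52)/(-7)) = 39706/77441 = 0.51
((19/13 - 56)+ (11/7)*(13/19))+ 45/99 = -53.01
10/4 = 2.50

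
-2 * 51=-102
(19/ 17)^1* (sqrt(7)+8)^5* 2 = 950342* sqrt(7)/ 17+2681584/ 17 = 305644.27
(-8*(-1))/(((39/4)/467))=383.18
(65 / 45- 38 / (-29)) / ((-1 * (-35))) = 719 / 9135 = 0.08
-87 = -87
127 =127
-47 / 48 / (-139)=47 / 6672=0.01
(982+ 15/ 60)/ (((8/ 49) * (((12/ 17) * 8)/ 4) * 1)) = 3272857/ 768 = 4261.53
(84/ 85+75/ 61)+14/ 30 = 41756/ 15555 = 2.68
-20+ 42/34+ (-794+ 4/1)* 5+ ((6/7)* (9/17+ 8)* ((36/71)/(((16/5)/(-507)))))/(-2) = -124203847/33796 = -3675.10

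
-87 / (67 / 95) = -8265 / 67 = -123.36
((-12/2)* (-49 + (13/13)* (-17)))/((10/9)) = 1782/5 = 356.40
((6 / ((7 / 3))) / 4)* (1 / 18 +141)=2539 / 28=90.68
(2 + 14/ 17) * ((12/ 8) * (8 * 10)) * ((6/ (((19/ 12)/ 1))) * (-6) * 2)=-4976640/ 323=-15407.55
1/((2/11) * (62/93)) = 33/4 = 8.25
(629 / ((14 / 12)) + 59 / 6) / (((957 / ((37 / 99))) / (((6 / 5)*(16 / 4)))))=3412436 / 3316005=1.03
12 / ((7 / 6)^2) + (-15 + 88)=4009 / 49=81.82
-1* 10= -10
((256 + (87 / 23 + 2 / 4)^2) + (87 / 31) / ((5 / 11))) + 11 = 95611067 / 327980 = 291.51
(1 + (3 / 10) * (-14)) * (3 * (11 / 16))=-33 / 5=-6.60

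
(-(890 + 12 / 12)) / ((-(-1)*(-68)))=891 / 68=13.10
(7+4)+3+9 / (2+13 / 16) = 86 / 5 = 17.20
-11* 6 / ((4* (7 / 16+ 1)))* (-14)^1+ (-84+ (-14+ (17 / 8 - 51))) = 2543 / 184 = 13.82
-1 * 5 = -5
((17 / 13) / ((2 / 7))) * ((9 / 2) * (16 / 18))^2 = 73.23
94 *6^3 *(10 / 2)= 101520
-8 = -8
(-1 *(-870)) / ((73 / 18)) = 15660 / 73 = 214.52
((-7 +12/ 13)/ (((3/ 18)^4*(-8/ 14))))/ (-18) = -9954/ 13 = -765.69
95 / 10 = 19 / 2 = 9.50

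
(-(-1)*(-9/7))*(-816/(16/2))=918/7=131.14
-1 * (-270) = 270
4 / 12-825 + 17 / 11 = -27163 / 33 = -823.12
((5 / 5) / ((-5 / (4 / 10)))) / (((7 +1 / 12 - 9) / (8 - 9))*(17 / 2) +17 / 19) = -912 / 195925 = -0.00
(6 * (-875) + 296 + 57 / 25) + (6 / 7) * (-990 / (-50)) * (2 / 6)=-865561 / 175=-4946.06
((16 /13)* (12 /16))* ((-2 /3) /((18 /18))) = -8 /13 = -0.62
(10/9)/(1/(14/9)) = 140/81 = 1.73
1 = 1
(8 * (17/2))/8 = 17/2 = 8.50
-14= -14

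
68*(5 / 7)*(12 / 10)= 408 / 7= 58.29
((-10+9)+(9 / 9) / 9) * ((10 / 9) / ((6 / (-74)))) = 2960 / 243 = 12.18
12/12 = 1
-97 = -97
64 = 64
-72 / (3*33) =-8 / 11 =-0.73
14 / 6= 7 / 3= 2.33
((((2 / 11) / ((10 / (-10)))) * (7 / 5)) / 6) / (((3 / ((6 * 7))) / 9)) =-294 / 55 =-5.35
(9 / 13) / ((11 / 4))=36 / 143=0.25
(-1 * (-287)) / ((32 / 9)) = 2583 / 32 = 80.72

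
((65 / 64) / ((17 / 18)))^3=200201625 / 160989184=1.24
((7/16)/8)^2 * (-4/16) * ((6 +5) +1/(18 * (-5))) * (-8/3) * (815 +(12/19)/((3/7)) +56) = 803337997/42024960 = 19.12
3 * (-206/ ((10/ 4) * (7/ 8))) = -9888/ 35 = -282.51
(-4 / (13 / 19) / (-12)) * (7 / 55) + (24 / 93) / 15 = 5267 / 66495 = 0.08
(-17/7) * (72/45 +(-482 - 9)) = 41599/35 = 1188.54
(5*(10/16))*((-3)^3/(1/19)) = -12825/8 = -1603.12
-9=-9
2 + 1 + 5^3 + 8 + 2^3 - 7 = 137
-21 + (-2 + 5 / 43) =-984 / 43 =-22.88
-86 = -86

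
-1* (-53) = 53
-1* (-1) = 1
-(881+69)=-950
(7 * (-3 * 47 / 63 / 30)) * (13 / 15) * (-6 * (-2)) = -1222 / 225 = -5.43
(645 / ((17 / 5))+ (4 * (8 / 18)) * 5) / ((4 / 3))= 30385 / 204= 148.95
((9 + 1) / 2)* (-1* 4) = -20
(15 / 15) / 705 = 1 / 705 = 0.00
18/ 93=6/ 31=0.19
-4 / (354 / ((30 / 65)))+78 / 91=4574 / 5369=0.85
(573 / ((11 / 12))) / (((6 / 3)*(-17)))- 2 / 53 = -182588 / 9911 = -18.42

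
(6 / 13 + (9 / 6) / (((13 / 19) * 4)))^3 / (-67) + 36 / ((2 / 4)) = 5425186311 / 75365888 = 71.98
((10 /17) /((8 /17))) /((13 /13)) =5 /4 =1.25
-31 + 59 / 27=-778 / 27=-28.81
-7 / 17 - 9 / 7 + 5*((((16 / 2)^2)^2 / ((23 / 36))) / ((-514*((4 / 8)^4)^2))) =-11231442982 / 703409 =-15967.16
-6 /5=-1.20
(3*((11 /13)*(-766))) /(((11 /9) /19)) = -392958 /13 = -30227.54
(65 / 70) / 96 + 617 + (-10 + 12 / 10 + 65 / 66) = 15010553 / 24640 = 609.19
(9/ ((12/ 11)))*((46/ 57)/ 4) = 253/ 152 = 1.66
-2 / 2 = -1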